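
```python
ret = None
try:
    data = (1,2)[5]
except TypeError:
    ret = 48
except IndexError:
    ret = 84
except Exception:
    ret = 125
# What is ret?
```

Step-by-step execution trace:
1. `data = (1,2)[5]` raises IndexError.
2. `except TypeError` does not match IndexError; skipped.
3. `except IndexError` matches → ret = 84.
4. Remaining except clauses are skipped.
Result: 84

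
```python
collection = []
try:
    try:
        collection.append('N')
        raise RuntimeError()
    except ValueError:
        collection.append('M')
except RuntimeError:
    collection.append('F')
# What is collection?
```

Step-by-step execution trace:
1. Inner try: `collection.append('N')` → collection = ['N'].
2. `raise RuntimeError()` raises RuntimeError.
3. Inner `except ValueError` does not match RuntimeError; exception propagates to outer try.
4. Outer `except RuntimeError` matches → `collection.append('F')` → collection = ['N', 'F'].
Result: ['N', 'F']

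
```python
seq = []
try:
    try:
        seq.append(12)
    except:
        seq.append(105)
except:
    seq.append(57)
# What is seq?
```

Step-by-step execution trace:
1. Inner try: `seq.append(12)` → seq = [12]. No exception raised.
2. Inner `except` is skipped.
3. Inner try completes normally; outer `except` is skipped.
Result: [12]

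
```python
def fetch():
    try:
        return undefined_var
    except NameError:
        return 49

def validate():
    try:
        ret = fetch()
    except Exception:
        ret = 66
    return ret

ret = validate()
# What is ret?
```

Step-by-step execution trace:
1. `validate()` calls `fetch()`.
2. In fetch: `undefined_var` raises NameError; `except NameError` catches it → returns 49.
3. In validate: `ret = fetch()` → ret = 49. No exception reaches validate.
4. `except Exception` is skipped; validate returns 49.
5. ret = 49.
Result: 49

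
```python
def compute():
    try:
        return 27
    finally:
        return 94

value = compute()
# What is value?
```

Step-by-step execution trace:
1. `compute()` enters try: `return 27` sets pending return value 27.
2. Before returning, `finally: return 94` runs and overrides the pending return.
3. compute() returns 94 → value = 94.
Result: 94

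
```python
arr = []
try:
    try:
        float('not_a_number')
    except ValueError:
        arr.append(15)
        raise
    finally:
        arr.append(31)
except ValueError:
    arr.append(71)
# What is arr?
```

Step-by-step execution trace:
1. Inner try: `float('not_a_number')` raises ValueError.
2. Inner `except ValueError` matches → `arr.append(15)` → arr = [15].
3. bare `raise` re-raises ValueError.
4. Inner `finally` runs during unwinding: `arr.append(31)` → arr = [15, 31].
5. Outer `except ValueError` matches → `arr.append(71)` → arr = [15, 31, 71].
Result: [15, 31, 71]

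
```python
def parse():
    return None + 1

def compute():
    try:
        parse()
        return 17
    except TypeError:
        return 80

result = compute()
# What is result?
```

Step-by-step execution trace:
1. `compute()` calls `parse()`.
2. `parse()` evaluates `None + 1`, which raises TypeError; it propagates to the caller.
3. `return 17` is not reached.
4. `except TypeError` in compute matches → returns 80.
5. result = 80.
Result: 80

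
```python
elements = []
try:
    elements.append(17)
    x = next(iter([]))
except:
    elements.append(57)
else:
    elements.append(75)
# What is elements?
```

Step-by-step execution trace:
1. try: `elements.append(17)` → elements = [17].
2. `x = next(iter([]))` raises StopIteration.
3. bare `except` matches → `elements.append(57)` → elements = [17, 57].
4. `else` is skipped (an exception was raised).
Result: [17, 57]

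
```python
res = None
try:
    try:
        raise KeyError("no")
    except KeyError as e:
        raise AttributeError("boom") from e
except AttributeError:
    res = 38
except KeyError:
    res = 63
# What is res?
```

Step-by-step execution trace:
1. Inner try raises KeyError; inner `except KeyError as e` catches it.
2. `raise AttributeError(...) from e` raises AttributeError (KeyError is attached as __cause__, but only AttributeError is active).
3. Outer `except AttributeError` matches → res = 38.
4. `except KeyError` is not reached.
Result: 38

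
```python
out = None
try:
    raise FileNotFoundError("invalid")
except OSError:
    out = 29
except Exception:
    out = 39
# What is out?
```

Step-by-step execution trace:
1. `raise FileNotFoundError(...)` raises FileNotFoundError.
2. `except OSError` matches (FileNotFoundError is a subclass of OSError) → out = 29.
3. `except Exception` is not reached.
Result: 29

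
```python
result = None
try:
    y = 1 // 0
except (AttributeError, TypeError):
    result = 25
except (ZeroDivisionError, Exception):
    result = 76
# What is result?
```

Step-by-step execution trace:
1. `y = 1 // 0` raises ZeroDivisionError.
2. `except (AttributeError, TypeError)` does not match ZeroDivisionError; skipped.
3. `except (ZeroDivisionError, Exception)` matches (ZeroDivisionError is in the tuple) → result = 76.
Result: 76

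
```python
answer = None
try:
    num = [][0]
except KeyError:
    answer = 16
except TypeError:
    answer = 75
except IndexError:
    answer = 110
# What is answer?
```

Step-by-step execution trace:
1. `num = [][0]` raises IndexError.
2. `except KeyError` does not match IndexError; skipped.
3. `except TypeError` does not match IndexError; skipped.
4. `except IndexError` matches → answer = 110.
Result: 110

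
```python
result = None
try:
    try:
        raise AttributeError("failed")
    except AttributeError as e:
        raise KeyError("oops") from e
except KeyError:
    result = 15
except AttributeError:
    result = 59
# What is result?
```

Step-by-step execution trace:
1. Inner try raises AttributeError; inner `except AttributeError as e` catches it.
2. `raise KeyError(...) from e` raises KeyError (AttributeError is attached as __cause__, but only KeyError is active).
3. Outer `except KeyError` matches → result = 15.
4. `except AttributeError` is not reached.
Result: 15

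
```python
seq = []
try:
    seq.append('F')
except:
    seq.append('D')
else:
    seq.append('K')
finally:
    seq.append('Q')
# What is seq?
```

Step-by-step execution trace:
1. try: `seq.append('F')` → seq = ['F']. No exception raised.
2. `except` is skipped.
3. `else` runs: `seq.append('K')` → seq = ['F', 'K'].
4. `finally` always runs: `seq.append('Q')` → seq = ['F', 'K', 'Q'].
Result: ['F', 'K', 'Q']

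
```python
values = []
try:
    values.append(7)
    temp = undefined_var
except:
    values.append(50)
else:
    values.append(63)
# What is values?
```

Step-by-step execution trace:
1. try: `values.append(7)` → values = [7].
2. `temp = undefined_var` raises NameError.
3. bare `except` matches → `values.append(50)` → values = [7, 50].
4. `else` is skipped (an exception was raised).
Result: [7, 50]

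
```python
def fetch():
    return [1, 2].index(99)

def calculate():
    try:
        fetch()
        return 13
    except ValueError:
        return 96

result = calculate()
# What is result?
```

Step-by-step execution trace:
1. `calculate()` calls `fetch()`.
2. `fetch()` evaluates `[1, 2].index(99)`, which raises ValueError; it propagates to the caller.
3. `return 13` is not reached.
4. `except ValueError` in calculate matches → returns 96.
5. result = 96.
Result: 96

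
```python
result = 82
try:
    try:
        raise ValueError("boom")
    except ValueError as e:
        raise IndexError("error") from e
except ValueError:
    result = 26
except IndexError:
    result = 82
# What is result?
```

Step-by-step execution trace:
1. Inner try raises ValueError; inner `except ValueError as e` catches it.
2. `raise IndexError(...) from e` raises IndexError (ValueError is attached as __cause__, but only IndexError is active).
3. Outer `except ValueError` does not match IndexError; skipped.
4. Outer `except IndexError` matches → result = 82.
Result: 82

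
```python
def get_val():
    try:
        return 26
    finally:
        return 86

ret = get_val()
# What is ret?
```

Step-by-step execution trace:
1. `get_val()` enters try: `return 26` sets pending return value 26.
2. Before returning, `finally: return 86` runs and overrides the pending return.
3. get_val() returns 86 → ret = 86.
Result: 86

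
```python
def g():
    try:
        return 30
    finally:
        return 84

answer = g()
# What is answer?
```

Step-by-step execution trace:
1. `g()` enters try: `return 30` sets pending return value 30.
2. Before returning, `finally: return 84` runs and overrides the pending return.
3. g() returns 84 → answer = 84.
Result: 84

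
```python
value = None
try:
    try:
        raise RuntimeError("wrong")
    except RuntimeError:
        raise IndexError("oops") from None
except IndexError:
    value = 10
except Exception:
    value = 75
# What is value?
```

Step-by-step execution trace:
1. Inner try raises RuntimeError; inner `except RuntimeError` catches it.
2. `raise IndexError(...) from None` raises IndexError (from None suppresses __context__, but the active exception is still IndexError).
3. Outer `except IndexError` matches → value = 10.
4. `except Exception` is not reached.
Result: 10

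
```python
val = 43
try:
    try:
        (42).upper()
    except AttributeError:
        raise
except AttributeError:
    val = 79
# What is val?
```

Step-by-step execution trace:
1. Inner try: `(42).upper()` raises AttributeError.
2. Inner `except AttributeError` matches; bare `raise` re-raises the same AttributeError.
3. Outer `except AttributeError` matches → val = 79.
Result: 79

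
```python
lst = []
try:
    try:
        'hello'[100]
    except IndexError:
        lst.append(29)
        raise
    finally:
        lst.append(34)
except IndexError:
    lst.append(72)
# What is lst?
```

Step-by-step execution trace:
1. Inner try: `'hello'[100]` raises IndexError.
2. Inner `except IndexError` matches → `lst.append(29)` → lst = [29].
3. bare `raise` re-raises IndexError.
4. Inner `finally` runs during unwinding: `lst.append(34)` → lst = [29, 34].
5. Outer `except IndexError` matches → `lst.append(72)` → lst = [29, 34, 72].
Result: [29, 34, 72]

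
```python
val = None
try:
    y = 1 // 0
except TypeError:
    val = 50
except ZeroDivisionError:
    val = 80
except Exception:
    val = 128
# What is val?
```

Step-by-step execution trace:
1. `y = 1 // 0` raises ZeroDivisionError.
2. `except TypeError` does not match ZeroDivisionError; skipped.
3. `except ZeroDivisionError` matches → val = 80.
4. Remaining except clauses are skipped.
Result: 80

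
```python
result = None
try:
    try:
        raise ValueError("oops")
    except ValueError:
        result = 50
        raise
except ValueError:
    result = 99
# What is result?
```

Step-by-step execution trace:
1. Inner try: `raise ValueError("oops")` raises ValueError.
2. Inner `except ValueError` matches → result = 50.
3. bare `raise` re-raises the same ValueError.
4. Outer `except ValueError` matches → result = 99.
Result: 99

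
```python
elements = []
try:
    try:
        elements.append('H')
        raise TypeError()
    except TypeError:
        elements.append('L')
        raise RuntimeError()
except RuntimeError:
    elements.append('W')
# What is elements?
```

Step-by-step execution trace:
1. Inner try: `elements.append('H')` → elements = ['H'].
2. `raise TypeError()` raises TypeError.
3. Inner `except TypeError` matches → `elements.append('L')` → elements = ['H', 'L'].
4. `raise RuntimeError()` raises RuntimeError; propagates to outer try.
5. Outer `except RuntimeError` matches → `elements.append('W')` → elements = ['H', 'L', 'W'].
Result: ['H', 'L', 'W']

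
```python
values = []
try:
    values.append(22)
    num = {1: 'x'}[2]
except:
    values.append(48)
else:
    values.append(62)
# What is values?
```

Step-by-step execution trace:
1. try: `values.append(22)` → values = [22].
2. `num = {1: 'x'}[2]` raises KeyError.
3. bare `except` matches → `values.append(48)` → values = [22, 48].
4. `else` is skipped (an exception was raised).
Result: [22, 48]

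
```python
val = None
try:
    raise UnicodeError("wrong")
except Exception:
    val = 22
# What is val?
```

Step-by-step execution trace:
1. `raise UnicodeError(...)` raises UnicodeError.
2. `except Exception` matches (UnicodeError is a subclass of Exception) → val = 22.
Result: 22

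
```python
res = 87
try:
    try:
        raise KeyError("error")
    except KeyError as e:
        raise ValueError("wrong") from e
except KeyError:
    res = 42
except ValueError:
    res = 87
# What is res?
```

Step-by-step execution trace:
1. Inner try raises KeyError; inner `except KeyError as e` catches it.
2. `raise ValueError(...) from e` raises ValueError (KeyError is attached as __cause__, but only ValueError is active).
3. Outer `except KeyError` does not match ValueError; skipped.
4. Outer `except ValueError` matches → res = 87.
Result: 87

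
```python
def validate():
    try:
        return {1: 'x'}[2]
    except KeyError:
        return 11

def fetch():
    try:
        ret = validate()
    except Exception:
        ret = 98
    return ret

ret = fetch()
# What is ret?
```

Step-by-step execution trace:
1. `fetch()` calls `validate()`.
2. In validate: `{1: 'x'}[2]` raises KeyError; `except KeyError` catches it → returns 11.
3. In fetch: `ret = validate()` → ret = 11. No exception reaches fetch.
4. `except Exception` is skipped; fetch returns 11.
5. ret = 11.
Result: 11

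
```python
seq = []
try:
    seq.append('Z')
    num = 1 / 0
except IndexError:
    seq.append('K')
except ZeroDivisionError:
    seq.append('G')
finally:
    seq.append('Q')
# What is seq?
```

Step-by-step execution trace:
1. try: `seq.append('Z')` → seq = ['Z'].
2. `num = 1 / 0` raises ZeroDivisionError.
3. `except IndexError` does not match ZeroDivisionError; skipped.
4. `except ZeroDivisionError` matches → `seq.append('G')` → seq = ['Z', 'G'].
5. finally always runs: `seq.append('Q')` → seq = ['Z', 'G', 'Q'].
Result: ['Z', 'G', 'Q']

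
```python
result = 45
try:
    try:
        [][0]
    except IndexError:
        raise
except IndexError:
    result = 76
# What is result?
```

Step-by-step execution trace:
1. Inner try: `[][0]` raises IndexError.
2. Inner `except IndexError` matches; bare `raise` re-raises the same IndexError.
3. Outer `except IndexError` matches → result = 76.
Result: 76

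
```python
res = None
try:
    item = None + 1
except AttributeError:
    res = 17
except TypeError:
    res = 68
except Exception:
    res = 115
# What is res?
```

Step-by-step execution trace:
1. `item = None + 1` raises TypeError.
2. `except AttributeError` does not match TypeError; skipped.
3. `except TypeError` matches → res = 68.
4. Remaining except clauses are skipped.
Result: 68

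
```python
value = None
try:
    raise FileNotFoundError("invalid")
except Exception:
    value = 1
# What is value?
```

Step-by-step execution trace:
1. `raise FileNotFoundError(...)` raises FileNotFoundError.
2. `except Exception` matches (FileNotFoundError is a subclass of Exception) → value = 1.
Result: 1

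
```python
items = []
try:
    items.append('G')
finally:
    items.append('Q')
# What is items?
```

Step-by-step execution trace:
1. try: `items.append('G')` → items = ['G'].
2. The try body completes without raising.
3. finally always runs: `items.append('Q')` → items = ['G', 'Q'].
Result: ['G', 'Q']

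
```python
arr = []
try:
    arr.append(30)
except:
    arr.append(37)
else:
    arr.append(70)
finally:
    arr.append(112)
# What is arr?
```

Step-by-step execution trace:
1. try: `arr.append(30)` → arr = [30]. No exception raised.
2. `except` is skipped.
3. `else` runs: `arr.append(70)` → arr = [30, 70].
4. `finally` always runs: `arr.append(112)` → arr = [30, 70, 112].
Result: [30, 70, 112]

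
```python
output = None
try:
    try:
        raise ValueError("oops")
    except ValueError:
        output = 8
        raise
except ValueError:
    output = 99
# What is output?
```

Step-by-step execution trace:
1. Inner try: `raise ValueError("oops")` raises ValueError.
2. Inner `except ValueError` matches → output = 8.
3. bare `raise` re-raises the same ValueError.
4. Outer `except ValueError` matches → output = 99.
Result: 99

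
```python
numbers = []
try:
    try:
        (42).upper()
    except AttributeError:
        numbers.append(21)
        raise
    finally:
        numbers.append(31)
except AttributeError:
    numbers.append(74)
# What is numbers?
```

Step-by-step execution trace:
1. Inner try: `(42).upper()` raises AttributeError.
2. Inner `except AttributeError` matches → `numbers.append(21)` → numbers = [21].
3. bare `raise` re-raises AttributeError.
4. Inner `finally` runs during unwinding: `numbers.append(31)` → numbers = [21, 31].
5. Outer `except AttributeError` matches → `numbers.append(74)` → numbers = [21, 31, 74].
Result: [21, 31, 74]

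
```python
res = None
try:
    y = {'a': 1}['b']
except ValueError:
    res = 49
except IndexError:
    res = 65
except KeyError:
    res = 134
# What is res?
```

Step-by-step execution trace:
1. `y = {'a': 1}['b']` raises KeyError.
2. `except ValueError` does not match KeyError; skipped.
3. `except IndexError` does not match KeyError; skipped.
4. `except KeyError` matches → res = 134.
Result: 134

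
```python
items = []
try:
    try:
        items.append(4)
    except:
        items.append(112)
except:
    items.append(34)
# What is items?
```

Step-by-step execution trace:
1. Inner try: `items.append(4)` → items = [4]. No exception raised.
2. Inner `except` is skipped.
3. Inner try completes normally; outer `except` is skipped.
Result: [4]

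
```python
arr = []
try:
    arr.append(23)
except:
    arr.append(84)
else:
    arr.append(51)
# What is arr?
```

Step-by-step execution trace:
1. try: `arr.append(23)` → arr = [23]. No exception raised.
2. `except` is skipped.
3. `else` runs (try completed without exception): `arr.append(51)` → arr = [23, 51].
Result: [23, 51]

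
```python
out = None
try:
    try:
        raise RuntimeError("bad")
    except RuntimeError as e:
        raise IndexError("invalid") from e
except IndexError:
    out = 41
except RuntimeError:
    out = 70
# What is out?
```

Step-by-step execution trace:
1. Inner try raises RuntimeError; inner `except RuntimeError as e` catches it.
2. `raise IndexError(...) from e` raises IndexError (RuntimeError is attached as __cause__, but only IndexError is active).
3. Outer `except IndexError` matches → out = 41.
4. `except RuntimeError` is not reached.
Result: 41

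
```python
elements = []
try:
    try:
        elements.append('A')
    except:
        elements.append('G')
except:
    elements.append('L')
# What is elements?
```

Step-by-step execution trace:
1. Inner try: `elements.append('A')` → elements = ['A']. No exception raised.
2. Inner `except` is skipped.
3. Inner try completes normally; outer `except` is skipped.
Result: ['A']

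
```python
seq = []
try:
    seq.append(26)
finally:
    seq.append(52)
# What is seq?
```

Step-by-step execution trace:
1. try: `seq.append(26)` → seq = [26].
2. The try body completes without raising.
3. finally always runs: `seq.append(52)` → seq = [26, 52].
Result: [26, 52]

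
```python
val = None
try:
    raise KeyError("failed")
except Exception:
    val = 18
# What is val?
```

Step-by-step execution trace:
1. `raise KeyError(...)` raises KeyError.
2. `except Exception` matches (KeyError is a subclass of Exception) → val = 18.
Result: 18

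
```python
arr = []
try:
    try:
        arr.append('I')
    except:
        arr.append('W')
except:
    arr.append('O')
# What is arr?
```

Step-by-step execution trace:
1. Inner try: `arr.append('I')` → arr = ['I']. No exception raised.
2. Inner `except` is skipped.
3. Inner try completes normally; outer `except` is skipped.
Result: ['I']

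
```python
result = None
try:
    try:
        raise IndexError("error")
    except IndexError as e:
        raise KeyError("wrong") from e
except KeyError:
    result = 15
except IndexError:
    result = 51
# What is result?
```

Step-by-step execution trace:
1. Inner try raises IndexError; inner `except IndexError as e` catches it.
2. `raise KeyError(...) from e` raises KeyError (IndexError is attached as __cause__, but only KeyError is active).
3. Outer `except KeyError` matches → result = 15.
4. `except IndexError` is not reached.
Result: 15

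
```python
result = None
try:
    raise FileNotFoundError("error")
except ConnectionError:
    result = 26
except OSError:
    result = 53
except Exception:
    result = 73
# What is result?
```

Step-by-step execution trace:
1. `raise FileNotFoundError(...)` raises FileNotFoundError.
2. `except ConnectionError` does not match (FileNotFoundError is not a subclass of ConnectionError); skipped.
3. `except OSError` matches (FileNotFoundError is a subclass of OSError) → result = 53.
4. `except Exception` is not reached.
Result: 53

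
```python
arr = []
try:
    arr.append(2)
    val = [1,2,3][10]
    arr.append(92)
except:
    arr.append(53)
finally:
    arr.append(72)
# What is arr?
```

Step-by-step execution trace:
1. try: `arr.append(2)` → arr = [2].
2. `val = [1,2,3][10]` raises IndexError; `arr.append(92)` is not reached.
3. bare `except` matches → `arr.append(53)` → arr = [2, 53].
4. finally always runs: `arr.append(72)` → arr = [2, 53, 72].
Result: [2, 53, 72]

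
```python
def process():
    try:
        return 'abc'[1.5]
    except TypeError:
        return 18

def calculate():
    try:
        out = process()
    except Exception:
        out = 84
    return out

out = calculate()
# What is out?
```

Step-by-step execution trace:
1. `calculate()` calls `process()`.
2. In process: `'abc'[1.5]` raises TypeError; `except TypeError` catches it → returns 18.
3. In calculate: `out = process()` → out = 18. No exception reaches calculate.
4. `except Exception` is skipped; calculate returns 18.
5. out = 18.
Result: 18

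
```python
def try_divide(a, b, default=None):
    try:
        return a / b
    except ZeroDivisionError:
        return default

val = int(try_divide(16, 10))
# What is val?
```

Step-by-step execution trace:
1. `try_divide(16, 10)` enters try: `return 16 / 10` → returns 1.6. No exception raised.
2. `except ZeroDivisionError` is skipped.
3. `int(1.6)` → 1 → val = 1.
Result: 1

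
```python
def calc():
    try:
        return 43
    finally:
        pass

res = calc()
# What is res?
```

Step-by-step execution trace:
1. `calc()` enters try: `return 43` sets pending return value 43.
2. Before returning, `finally: pass` runs (no effect).
3. calc() returns 43 → res = 43.
Result: 43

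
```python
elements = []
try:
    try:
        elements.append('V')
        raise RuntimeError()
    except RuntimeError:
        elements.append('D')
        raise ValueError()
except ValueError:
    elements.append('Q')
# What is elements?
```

Step-by-step execution trace:
1. Inner try: `elements.append('V')` → elements = ['V'].
2. `raise RuntimeError()` raises RuntimeError.
3. Inner `except RuntimeError` matches → `elements.append('D')` → elements = ['V', 'D'].
4. `raise ValueError()` raises ValueError; propagates to outer try.
5. Outer `except ValueError` matches → `elements.append('Q')` → elements = ['V', 'D', 'Q'].
Result: ['V', 'D', 'Q']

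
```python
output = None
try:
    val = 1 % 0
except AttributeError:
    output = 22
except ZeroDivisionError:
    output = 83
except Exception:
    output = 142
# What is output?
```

Step-by-step execution trace:
1. `val = 1 % 0` raises ZeroDivisionError.
2. `except AttributeError` does not match ZeroDivisionError; skipped.
3. `except ZeroDivisionError` matches → output = 83.
4. Remaining except clauses are skipped.
Result: 83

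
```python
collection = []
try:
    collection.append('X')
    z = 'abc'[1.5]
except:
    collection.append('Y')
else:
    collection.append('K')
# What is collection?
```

Step-by-step execution trace:
1. try: `collection.append('X')` → collection = ['X'].
2. `z = 'abc'[1.5]` raises TypeError.
3. bare `except` matches → `collection.append('Y')` → collection = ['X', 'Y'].
4. `else` is skipped (an exception was raised).
Result: ['X', 'Y']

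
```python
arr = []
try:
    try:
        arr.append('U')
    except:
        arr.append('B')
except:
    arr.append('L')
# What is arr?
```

Step-by-step execution trace:
1. Inner try: `arr.append('U')` → arr = ['U']. No exception raised.
2. Inner `except` is skipped.
3. Inner try completes normally; outer `except` is skipped.
Result: ['U']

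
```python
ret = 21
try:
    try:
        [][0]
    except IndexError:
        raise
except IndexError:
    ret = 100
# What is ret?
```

Step-by-step execution trace:
1. Inner try: `[][0]` raises IndexError.
2. Inner `except IndexError` matches; bare `raise` re-raises the same IndexError.
3. Outer `except IndexError` matches → ret = 100.
Result: 100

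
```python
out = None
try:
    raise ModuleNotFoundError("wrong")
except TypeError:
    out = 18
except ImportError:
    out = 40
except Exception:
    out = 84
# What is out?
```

Step-by-step execution trace:
1. `raise ModuleNotFoundError(...)` raises ModuleNotFoundError.
2. `except TypeError` does not match (ModuleNotFoundError is not a subclass of TypeError); skipped.
3. `except ImportError` matches (ModuleNotFoundError is a subclass of ImportError) → out = 40.
4. `except Exception` is not reached.
Result: 40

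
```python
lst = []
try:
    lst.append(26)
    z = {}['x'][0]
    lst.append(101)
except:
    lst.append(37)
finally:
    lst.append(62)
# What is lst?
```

Step-by-step execution trace:
1. try: `lst.append(26)` → lst = [26].
2. `z = {}['x'][0]` raises KeyError; `lst.append(101)` is not reached.
3. bare `except` matches → `lst.append(37)` → lst = [26, 37].
4. finally always runs: `lst.append(62)` → lst = [26, 37, 62].
Result: [26, 37, 62]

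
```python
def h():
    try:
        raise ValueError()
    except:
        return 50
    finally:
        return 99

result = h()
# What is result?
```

Step-by-step execution trace:
1. `h()` enters try: `raise ValueError()` raises ValueError.
2. bare `except` matches → `return 50` sets pending return value 50.
3. Before returning, `finally: return 99` runs and overrides the pending return.
4. h() returns 99 → result = 99.
Result: 99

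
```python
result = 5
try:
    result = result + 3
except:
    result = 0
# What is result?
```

Step-by-step execution trace:
1. result starts at 5.
2. try: `result = result + 3` → result = 8. No exception raised.
3. `except` is skipped.
Result: 8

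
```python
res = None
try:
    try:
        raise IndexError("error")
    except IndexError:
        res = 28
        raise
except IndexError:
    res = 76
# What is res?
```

Step-by-step execution trace:
1. Inner try: `raise IndexError("error")` raises IndexError.
2. Inner `except IndexError` matches → res = 28.
3. bare `raise` re-raises the same IndexError.
4. Outer `except IndexError` matches → res = 76.
Result: 76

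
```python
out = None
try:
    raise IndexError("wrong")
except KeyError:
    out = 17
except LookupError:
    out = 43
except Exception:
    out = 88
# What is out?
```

Step-by-step execution trace:
1. `raise IndexError(...)` raises IndexError.
2. `except KeyError` does not match (IndexError is not a subclass of KeyError); skipped.
3. `except LookupError` matches (IndexError is a subclass of LookupError) → out = 43.
4. `except Exception` is not reached.
Result: 43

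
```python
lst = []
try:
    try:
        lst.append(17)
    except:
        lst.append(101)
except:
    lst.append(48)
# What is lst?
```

Step-by-step execution trace:
1. Inner try: `lst.append(17)` → lst = [17]. No exception raised.
2. Inner `except` is skipped.
3. Inner try completes normally; outer `except` is skipped.
Result: [17]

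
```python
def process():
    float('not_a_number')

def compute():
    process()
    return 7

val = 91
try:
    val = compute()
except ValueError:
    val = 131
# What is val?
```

Step-by-step execution trace:
1. val starts at 91.
2. try: `compute()` calls `process()`.
3. `process()` evaluates `float('not_a_number')`, which raises ValueError; it propagates through compute (uncaught).
4. `return 7` in compute is not reached; the assignment to val does not complete.
5. `except ValueError` matches → val = 131.
Result: 131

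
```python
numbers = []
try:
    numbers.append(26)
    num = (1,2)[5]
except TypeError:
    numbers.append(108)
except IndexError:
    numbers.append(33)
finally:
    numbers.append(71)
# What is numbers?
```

Step-by-step execution trace:
1. try: `numbers.append(26)` → numbers = [26].
2. `num = (1,2)[5]` raises IndexError.
3. `except TypeError` does not match IndexError; skipped.
4. `except IndexError` matches → `numbers.append(33)` → numbers = [26, 33].
5. finally always runs: `numbers.append(71)` → numbers = [26, 33, 71].
Result: [26, 33, 71]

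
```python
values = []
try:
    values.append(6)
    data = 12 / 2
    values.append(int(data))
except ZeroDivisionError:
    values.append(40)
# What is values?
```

Step-by-step execution trace:
1. try: `values.append(6)` → values = [6].
2. `data = 12 / 2` → data = 6.0. No exception raised.
3. `values.append(int(data))` → values = [6, 6].
4. `except ZeroDivisionError` is skipped (no exception was raised).
Result: [6, 6]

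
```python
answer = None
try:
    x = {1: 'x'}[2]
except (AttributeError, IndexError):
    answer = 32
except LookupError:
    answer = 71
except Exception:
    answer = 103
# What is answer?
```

Step-by-step execution trace:
1. `x = {1: 'x'}[2]` raises KeyError.
2. `except (AttributeError, IndexError)` does not match KeyError; skipped.
3. `except LookupError` matches (KeyError is a subclass of LookupError) → answer = 71.
4. `except Exception` is not reached.
Result: 71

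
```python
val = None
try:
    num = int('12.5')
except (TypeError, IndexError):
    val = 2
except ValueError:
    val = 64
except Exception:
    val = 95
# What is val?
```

Step-by-step execution trace:
1. `num = int('12.5')` raises ValueError.
2. `except (TypeError, IndexError)` does not match ValueError; skipped.
3. `except ValueError` matches (exact type match) → val = 64.
4. `except Exception` is not reached.
Result: 64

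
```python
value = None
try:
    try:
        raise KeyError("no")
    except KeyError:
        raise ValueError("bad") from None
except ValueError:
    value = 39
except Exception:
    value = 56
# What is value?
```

Step-by-step execution trace:
1. Inner try raises KeyError; inner `except KeyError` catches it.
2. `raise ValueError(...) from None` raises ValueError (from None suppresses __context__, but the active exception is still ValueError).
3. Outer `except ValueError` matches → value = 39.
4. `except Exception` is not reached.
Result: 39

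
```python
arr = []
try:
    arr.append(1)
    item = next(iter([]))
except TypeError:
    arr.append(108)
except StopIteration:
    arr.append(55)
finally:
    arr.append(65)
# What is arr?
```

Step-by-step execution trace:
1. try: `arr.append(1)` → arr = [1].
2. `item = next(iter([]))` raises StopIteration.
3. `except TypeError` does not match StopIteration; skipped.
4. `except StopIteration` matches → `arr.append(55)` → arr = [1, 55].
5. finally always runs: `arr.append(65)` → arr = [1, 55, 65].
Result: [1, 55, 65]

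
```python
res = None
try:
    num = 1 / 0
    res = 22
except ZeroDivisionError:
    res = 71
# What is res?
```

Step-by-step execution trace:
1. `num = 1 / 0` raises ZeroDivisionError.
2. `res = 22` is not reached.
3. `except ZeroDivisionError` matches → res = 71.
Result: 71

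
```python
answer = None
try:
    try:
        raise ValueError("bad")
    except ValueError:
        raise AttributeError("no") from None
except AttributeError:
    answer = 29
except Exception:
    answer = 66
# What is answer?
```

Step-by-step execution trace:
1. Inner try raises ValueError; inner `except ValueError` catches it.
2. `raise AttributeError(...) from None` raises AttributeError (from None suppresses __context__, but the active exception is still AttributeError).
3. Outer `except AttributeError` matches → answer = 29.
4. `except Exception` is not reached.
Result: 29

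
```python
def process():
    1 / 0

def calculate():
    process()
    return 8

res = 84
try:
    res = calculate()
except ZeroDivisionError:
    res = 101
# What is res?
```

Step-by-step execution trace:
1. res starts at 84.
2. try: `calculate()` calls `process()`.
3. `process()` evaluates `1 / 0`, which raises ZeroDivisionError; it propagates through calculate (uncaught).
4. `return 8` in calculate is not reached; the assignment to res does not complete.
5. `except ZeroDivisionError` matches → res = 101.
Result: 101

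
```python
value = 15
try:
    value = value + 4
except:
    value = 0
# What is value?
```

Step-by-step execution trace:
1. value starts at 15.
2. try: `value = value + 4` → value = 19. No exception raised.
3. `except` is skipped.
Result: 19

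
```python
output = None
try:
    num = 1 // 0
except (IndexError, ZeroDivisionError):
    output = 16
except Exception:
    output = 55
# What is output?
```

Step-by-step execution trace:
1. `num = 1 // 0` raises ZeroDivisionError.
2. `except (IndexError, ZeroDivisionError)` matches (ZeroDivisionError is in the tuple) → output = 16.
3. `except Exception` is not reached.
Result: 16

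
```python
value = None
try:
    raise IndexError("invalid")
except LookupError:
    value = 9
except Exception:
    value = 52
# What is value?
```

Step-by-step execution trace:
1. `raise IndexError(...)` raises IndexError.
2. `except LookupError` matches (IndexError is a subclass of LookupError) → value = 9.
3. `except Exception` is not reached.
Result: 9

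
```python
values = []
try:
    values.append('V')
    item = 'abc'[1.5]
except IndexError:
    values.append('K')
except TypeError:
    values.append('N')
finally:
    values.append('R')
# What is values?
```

Step-by-step execution trace:
1. try: `values.append('V')` → values = ['V'].
2. `item = 'abc'[1.5]` raises TypeError.
3. `except IndexError` does not match TypeError; skipped.
4. `except TypeError` matches → `values.append('N')` → values = ['V', 'N'].
5. finally always runs: `values.append('R')` → values = ['V', 'N', 'R'].
Result: ['V', 'N', 'R']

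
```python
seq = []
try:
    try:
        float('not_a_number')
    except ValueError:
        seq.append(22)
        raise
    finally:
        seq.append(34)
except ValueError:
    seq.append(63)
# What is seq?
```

Step-by-step execution trace:
1. Inner try: `float('not_a_number')` raises ValueError.
2. Inner `except ValueError` matches → `seq.append(22)` → seq = [22].
3. bare `raise` re-raises ValueError.
4. Inner `finally` runs during unwinding: `seq.append(34)` → seq = [22, 34].
5. Outer `except ValueError` matches → `seq.append(63)` → seq = [22, 34, 63].
Result: [22, 34, 63]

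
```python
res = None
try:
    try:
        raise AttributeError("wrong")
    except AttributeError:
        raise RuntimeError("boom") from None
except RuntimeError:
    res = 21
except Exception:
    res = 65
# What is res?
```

Step-by-step execution trace:
1. Inner try raises AttributeError; inner `except AttributeError` catches it.
2. `raise RuntimeError(...) from None` raises RuntimeError (from None suppresses __context__, but the active exception is still RuntimeError).
3. Outer `except RuntimeError` matches → res = 21.
4. `except Exception` is not reached.
Result: 21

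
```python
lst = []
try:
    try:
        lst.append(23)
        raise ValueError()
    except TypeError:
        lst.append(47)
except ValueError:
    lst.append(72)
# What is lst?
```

Step-by-step execution trace:
1. Inner try: `lst.append(23)` → lst = [23].
2. `raise ValueError()` raises ValueError.
3. Inner `except TypeError` does not match ValueError; exception propagates to outer try.
4. Outer `except ValueError` matches → `lst.append(72)` → lst = [23, 72].
Result: [23, 72]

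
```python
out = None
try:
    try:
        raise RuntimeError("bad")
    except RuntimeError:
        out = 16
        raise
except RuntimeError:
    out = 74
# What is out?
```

Step-by-step execution trace:
1. Inner try: `raise RuntimeError("bad")` raises RuntimeError.
2. Inner `except RuntimeError` matches → out = 16.
3. bare `raise` re-raises the same RuntimeError.
4. Outer `except RuntimeError` matches → out = 74.
Result: 74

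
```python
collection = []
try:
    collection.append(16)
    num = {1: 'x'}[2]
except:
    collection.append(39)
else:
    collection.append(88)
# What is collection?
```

Step-by-step execution trace:
1. try: `collection.append(16)` → collection = [16].
2. `num = {1: 'x'}[2]` raises KeyError.
3. bare `except` matches → `collection.append(39)` → collection = [16, 39].
4. `else` is skipped (an exception was raised).
Result: [16, 39]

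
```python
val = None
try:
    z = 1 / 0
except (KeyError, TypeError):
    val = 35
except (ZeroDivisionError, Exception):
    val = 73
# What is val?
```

Step-by-step execution trace:
1. `z = 1 / 0` raises ZeroDivisionError.
2. `except (KeyError, TypeError)` does not match ZeroDivisionError; skipped.
3. `except (ZeroDivisionError, Exception)` matches (ZeroDivisionError is in the tuple) → val = 73.
Result: 73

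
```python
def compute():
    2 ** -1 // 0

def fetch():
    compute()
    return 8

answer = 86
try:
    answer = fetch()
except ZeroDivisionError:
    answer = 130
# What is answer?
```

Step-by-step execution trace:
1. answer starts at 86.
2. try: `fetch()` calls `compute()`.
3. `compute()` evaluates `2 ** -1 // 0`, which raises ZeroDivisionError; it propagates through fetch (uncaught).
4. `return 8` in fetch is not reached; the assignment to answer does not complete.
5. `except ZeroDivisionError` matches → answer = 130.
Result: 130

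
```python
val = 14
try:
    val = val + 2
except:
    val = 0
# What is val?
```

Step-by-step execution trace:
1. val starts at 14.
2. try: `val = val + 2` → val = 16. No exception raised.
3. `except` is skipped.
Result: 16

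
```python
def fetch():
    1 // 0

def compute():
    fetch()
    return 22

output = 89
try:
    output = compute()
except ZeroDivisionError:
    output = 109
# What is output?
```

Step-by-step execution trace:
1. output starts at 89.
2. try: `compute()` calls `fetch()`.
3. `fetch()` evaluates `1 // 0`, which raises ZeroDivisionError; it propagates through compute (uncaught).
4. `return 22` in compute is not reached; the assignment to output does not complete.
5. `except ZeroDivisionError` matches → output = 109.
Result: 109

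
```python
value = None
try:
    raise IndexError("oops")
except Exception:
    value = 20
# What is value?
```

Step-by-step execution trace:
1. `raise IndexError(...)` raises IndexError.
2. `except Exception` matches (IndexError is a subclass of Exception) → value = 20.
Result: 20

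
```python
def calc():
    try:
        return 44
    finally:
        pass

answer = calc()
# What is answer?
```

Step-by-step execution trace:
1. `calc()` enters try: `return 44` sets pending return value 44.
2. Before returning, `finally: pass` runs (no effect).
3. calc() returns 44 → answer = 44.
Result: 44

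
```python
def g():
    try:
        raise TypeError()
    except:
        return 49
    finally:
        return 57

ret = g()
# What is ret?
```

Step-by-step execution trace:
1. `g()` enters try: `raise TypeError()` raises TypeError.
2. bare `except` matches → `return 49` sets pending return value 49.
3. Before returning, `finally: return 57` runs and overrides the pending return.
4. g() returns 57 → ret = 57.
Result: 57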